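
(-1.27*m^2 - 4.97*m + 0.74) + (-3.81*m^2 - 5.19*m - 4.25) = -5.08*m^2 - 10.16*m - 3.51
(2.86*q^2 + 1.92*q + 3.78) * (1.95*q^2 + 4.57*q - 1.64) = 5.577*q^4 + 16.8142*q^3 + 11.455*q^2 + 14.1258*q - 6.1992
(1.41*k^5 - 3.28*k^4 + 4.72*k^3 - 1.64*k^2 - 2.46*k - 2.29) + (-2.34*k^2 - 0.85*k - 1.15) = 1.41*k^5 - 3.28*k^4 + 4.72*k^3 - 3.98*k^2 - 3.31*k - 3.44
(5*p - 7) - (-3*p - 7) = 8*p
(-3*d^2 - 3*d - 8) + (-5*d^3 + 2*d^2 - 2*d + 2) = -5*d^3 - d^2 - 5*d - 6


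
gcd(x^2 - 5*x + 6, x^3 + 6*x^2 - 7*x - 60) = x - 3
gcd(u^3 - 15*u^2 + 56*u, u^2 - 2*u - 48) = u - 8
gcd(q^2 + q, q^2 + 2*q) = q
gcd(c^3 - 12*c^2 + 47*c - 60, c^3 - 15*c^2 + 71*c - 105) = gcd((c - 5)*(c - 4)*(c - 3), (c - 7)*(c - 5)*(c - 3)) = c^2 - 8*c + 15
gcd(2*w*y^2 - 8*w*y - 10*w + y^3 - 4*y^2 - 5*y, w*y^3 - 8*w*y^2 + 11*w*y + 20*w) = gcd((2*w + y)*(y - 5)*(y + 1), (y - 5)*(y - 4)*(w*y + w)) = y^2 - 4*y - 5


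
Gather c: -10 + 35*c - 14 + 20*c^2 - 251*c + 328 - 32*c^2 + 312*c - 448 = -12*c^2 + 96*c - 144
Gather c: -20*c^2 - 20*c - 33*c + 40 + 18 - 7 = -20*c^2 - 53*c + 51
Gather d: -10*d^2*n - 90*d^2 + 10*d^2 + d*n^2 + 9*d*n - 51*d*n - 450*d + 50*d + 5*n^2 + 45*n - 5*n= d^2*(-10*n - 80) + d*(n^2 - 42*n - 400) + 5*n^2 + 40*n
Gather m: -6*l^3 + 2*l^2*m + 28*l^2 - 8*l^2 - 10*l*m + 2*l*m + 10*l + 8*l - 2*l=-6*l^3 + 20*l^2 + 16*l + m*(2*l^2 - 8*l)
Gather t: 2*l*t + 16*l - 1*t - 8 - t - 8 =16*l + t*(2*l - 2) - 16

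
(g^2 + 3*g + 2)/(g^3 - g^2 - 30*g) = (g^2 + 3*g + 2)/(g*(g^2 - g - 30))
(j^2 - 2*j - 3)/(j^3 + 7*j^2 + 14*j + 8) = (j - 3)/(j^2 + 6*j + 8)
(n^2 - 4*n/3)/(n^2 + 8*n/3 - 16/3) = n/(n + 4)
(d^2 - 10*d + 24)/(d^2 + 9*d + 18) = (d^2 - 10*d + 24)/(d^2 + 9*d + 18)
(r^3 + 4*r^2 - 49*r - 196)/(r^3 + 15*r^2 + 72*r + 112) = (r - 7)/(r + 4)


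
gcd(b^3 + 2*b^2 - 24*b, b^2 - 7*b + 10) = 1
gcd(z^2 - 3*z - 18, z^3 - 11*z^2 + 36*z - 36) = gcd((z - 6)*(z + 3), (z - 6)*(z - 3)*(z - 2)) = z - 6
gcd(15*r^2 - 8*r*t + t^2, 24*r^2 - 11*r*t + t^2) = 3*r - t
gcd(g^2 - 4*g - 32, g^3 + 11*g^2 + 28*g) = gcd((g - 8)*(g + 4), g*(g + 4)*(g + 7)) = g + 4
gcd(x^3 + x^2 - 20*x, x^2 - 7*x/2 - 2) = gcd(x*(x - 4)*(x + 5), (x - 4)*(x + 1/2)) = x - 4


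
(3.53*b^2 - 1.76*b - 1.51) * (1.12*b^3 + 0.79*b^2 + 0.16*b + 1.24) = 3.9536*b^5 + 0.8175*b^4 - 2.5168*b^3 + 2.9027*b^2 - 2.424*b - 1.8724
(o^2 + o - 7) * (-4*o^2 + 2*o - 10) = -4*o^4 - 2*o^3 + 20*o^2 - 24*o + 70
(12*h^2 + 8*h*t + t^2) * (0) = 0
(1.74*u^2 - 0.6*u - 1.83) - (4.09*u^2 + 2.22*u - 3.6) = -2.35*u^2 - 2.82*u + 1.77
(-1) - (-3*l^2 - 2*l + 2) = 3*l^2 + 2*l - 3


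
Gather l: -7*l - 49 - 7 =-7*l - 56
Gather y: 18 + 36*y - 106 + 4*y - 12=40*y - 100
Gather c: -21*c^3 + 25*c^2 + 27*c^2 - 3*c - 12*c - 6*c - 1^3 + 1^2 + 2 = -21*c^3 + 52*c^2 - 21*c + 2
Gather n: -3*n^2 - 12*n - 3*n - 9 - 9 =-3*n^2 - 15*n - 18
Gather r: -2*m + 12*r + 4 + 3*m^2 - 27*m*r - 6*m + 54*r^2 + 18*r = 3*m^2 - 8*m + 54*r^2 + r*(30 - 27*m) + 4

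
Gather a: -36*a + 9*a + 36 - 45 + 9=-27*a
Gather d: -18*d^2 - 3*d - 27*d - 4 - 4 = -18*d^2 - 30*d - 8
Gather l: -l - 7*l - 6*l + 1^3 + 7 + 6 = 14 - 14*l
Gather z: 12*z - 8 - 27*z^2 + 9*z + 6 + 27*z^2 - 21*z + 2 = 0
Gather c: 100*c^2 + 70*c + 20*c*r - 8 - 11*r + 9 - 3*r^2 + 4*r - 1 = 100*c^2 + c*(20*r + 70) - 3*r^2 - 7*r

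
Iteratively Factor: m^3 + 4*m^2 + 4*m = (m + 2)*(m^2 + 2*m) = m*(m + 2)*(m + 2)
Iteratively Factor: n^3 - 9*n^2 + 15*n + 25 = (n - 5)*(n^2 - 4*n - 5) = (n - 5)*(n + 1)*(n - 5)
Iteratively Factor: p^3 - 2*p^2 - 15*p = (p - 5)*(p^2 + 3*p) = p*(p - 5)*(p + 3)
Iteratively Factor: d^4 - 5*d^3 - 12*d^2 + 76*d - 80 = (d + 4)*(d^3 - 9*d^2 + 24*d - 20) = (d - 2)*(d + 4)*(d^2 - 7*d + 10) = (d - 2)^2*(d + 4)*(d - 5)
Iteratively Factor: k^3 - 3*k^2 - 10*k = (k + 2)*(k^2 - 5*k) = (k - 5)*(k + 2)*(k)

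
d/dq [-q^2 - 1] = -2*q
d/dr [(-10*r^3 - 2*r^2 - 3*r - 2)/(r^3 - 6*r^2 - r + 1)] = (62*r^4 + 26*r^3 - 40*r^2 - 28*r - 5)/(r^6 - 12*r^5 + 34*r^4 + 14*r^3 - 11*r^2 - 2*r + 1)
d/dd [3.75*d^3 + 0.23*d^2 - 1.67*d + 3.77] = 11.25*d^2 + 0.46*d - 1.67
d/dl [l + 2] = 1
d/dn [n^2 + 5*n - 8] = 2*n + 5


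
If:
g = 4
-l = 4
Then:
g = 4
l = -4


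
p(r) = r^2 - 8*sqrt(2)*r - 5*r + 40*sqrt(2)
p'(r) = 2*r - 8*sqrt(2) - 5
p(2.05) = 27.33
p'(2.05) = -12.21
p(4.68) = 2.12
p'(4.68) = -6.95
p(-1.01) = 74.07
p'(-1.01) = -18.33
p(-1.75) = 88.18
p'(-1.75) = -19.81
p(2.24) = 25.04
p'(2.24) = -11.83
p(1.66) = 32.24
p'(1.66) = -12.99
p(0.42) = 49.89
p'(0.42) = -15.47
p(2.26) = 24.81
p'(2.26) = -11.79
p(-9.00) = 284.39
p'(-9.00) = -34.31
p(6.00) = -5.31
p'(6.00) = -4.31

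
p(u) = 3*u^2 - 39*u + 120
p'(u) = 6*u - 39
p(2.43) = 42.94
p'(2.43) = -24.42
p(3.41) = 21.89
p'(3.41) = -18.54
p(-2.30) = 225.57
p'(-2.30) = -52.80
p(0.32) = 107.83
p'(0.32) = -37.08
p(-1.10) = 166.53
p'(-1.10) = -45.60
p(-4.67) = 367.56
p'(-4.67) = -67.02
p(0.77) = 91.75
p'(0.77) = -34.38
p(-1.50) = 185.25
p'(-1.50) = -48.00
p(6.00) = -6.00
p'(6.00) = -3.00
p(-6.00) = 462.00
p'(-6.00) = -75.00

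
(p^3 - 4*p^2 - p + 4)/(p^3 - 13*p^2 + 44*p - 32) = (p + 1)/(p - 8)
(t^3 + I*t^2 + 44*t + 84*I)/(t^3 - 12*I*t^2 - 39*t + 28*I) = (t^2 + 8*I*t - 12)/(t^2 - 5*I*t - 4)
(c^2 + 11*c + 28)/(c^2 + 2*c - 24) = (c^2 + 11*c + 28)/(c^2 + 2*c - 24)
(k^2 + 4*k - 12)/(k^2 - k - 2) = (k + 6)/(k + 1)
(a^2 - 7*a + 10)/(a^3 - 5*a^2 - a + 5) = (a - 2)/(a^2 - 1)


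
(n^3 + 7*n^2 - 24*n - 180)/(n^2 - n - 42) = (n^2 + n - 30)/(n - 7)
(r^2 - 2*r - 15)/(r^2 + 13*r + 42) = (r^2 - 2*r - 15)/(r^2 + 13*r + 42)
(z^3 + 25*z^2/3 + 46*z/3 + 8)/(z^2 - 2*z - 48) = (3*z^2 + 7*z + 4)/(3*(z - 8))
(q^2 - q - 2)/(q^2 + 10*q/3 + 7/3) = 3*(q - 2)/(3*q + 7)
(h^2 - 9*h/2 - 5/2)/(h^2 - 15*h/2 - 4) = (h - 5)/(h - 8)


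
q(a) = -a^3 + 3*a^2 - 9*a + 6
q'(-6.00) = -153.00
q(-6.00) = 384.00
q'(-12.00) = -513.00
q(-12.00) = 2274.00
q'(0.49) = -6.78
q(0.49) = 2.19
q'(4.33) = -39.27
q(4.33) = -57.91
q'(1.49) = -6.72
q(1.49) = -4.06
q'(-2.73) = -47.74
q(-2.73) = 73.28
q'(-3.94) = -79.21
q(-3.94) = 149.19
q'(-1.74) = -28.52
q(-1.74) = 36.01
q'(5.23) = -59.68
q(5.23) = -102.07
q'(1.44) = -6.58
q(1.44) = -3.73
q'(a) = -3*a^2 + 6*a - 9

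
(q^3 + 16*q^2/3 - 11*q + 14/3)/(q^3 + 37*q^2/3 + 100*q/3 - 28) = (q - 1)/(q + 6)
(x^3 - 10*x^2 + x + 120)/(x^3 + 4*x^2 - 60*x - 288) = (x^2 - 2*x - 15)/(x^2 + 12*x + 36)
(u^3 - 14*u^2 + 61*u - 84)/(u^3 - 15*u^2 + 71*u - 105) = (u - 4)/(u - 5)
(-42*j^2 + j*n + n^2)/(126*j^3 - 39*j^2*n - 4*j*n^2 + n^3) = (-42*j^2 + j*n + n^2)/(126*j^3 - 39*j^2*n - 4*j*n^2 + n^3)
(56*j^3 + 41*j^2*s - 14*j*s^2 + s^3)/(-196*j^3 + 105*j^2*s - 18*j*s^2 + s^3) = (-8*j^2 - 7*j*s + s^2)/(28*j^2 - 11*j*s + s^2)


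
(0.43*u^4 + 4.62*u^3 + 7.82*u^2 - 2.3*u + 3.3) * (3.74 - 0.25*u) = -0.1075*u^5 + 0.4532*u^4 + 15.3238*u^3 + 29.8218*u^2 - 9.427*u + 12.342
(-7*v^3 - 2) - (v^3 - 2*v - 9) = -8*v^3 + 2*v + 7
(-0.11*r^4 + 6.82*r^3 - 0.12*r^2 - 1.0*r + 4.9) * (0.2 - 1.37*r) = 0.1507*r^5 - 9.3654*r^4 + 1.5284*r^3 + 1.346*r^2 - 6.913*r + 0.98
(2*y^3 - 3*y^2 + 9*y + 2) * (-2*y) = -4*y^4 + 6*y^3 - 18*y^2 - 4*y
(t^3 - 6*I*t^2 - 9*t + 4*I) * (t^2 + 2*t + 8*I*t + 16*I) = t^5 + 2*t^4 + 2*I*t^4 + 39*t^3 + 4*I*t^3 + 78*t^2 - 68*I*t^2 - 32*t - 136*I*t - 64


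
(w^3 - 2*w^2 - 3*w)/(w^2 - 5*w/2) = 2*(w^2 - 2*w - 3)/(2*w - 5)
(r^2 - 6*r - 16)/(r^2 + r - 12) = (r^2 - 6*r - 16)/(r^2 + r - 12)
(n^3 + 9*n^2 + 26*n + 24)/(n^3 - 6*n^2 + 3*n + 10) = (n^3 + 9*n^2 + 26*n + 24)/(n^3 - 6*n^2 + 3*n + 10)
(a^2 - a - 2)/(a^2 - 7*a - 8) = (a - 2)/(a - 8)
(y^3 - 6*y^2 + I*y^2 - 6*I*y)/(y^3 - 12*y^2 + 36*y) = (y + I)/(y - 6)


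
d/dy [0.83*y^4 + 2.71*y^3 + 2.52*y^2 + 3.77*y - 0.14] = 3.32*y^3 + 8.13*y^2 + 5.04*y + 3.77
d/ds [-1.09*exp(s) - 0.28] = -1.09*exp(s)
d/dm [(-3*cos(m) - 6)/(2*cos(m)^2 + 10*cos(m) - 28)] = 3*(sin(m)^2 - 4*cos(m) - 25)*sin(m)/(2*(cos(m)^2 + 5*cos(m) - 14)^2)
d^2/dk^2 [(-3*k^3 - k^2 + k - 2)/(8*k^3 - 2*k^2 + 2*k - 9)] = 2*(-112*k^6 + 336*k^5 - 2064*k^4 - 222*k^3 + 528*k^2 - 1191*k - 35)/(512*k^9 - 384*k^8 + 480*k^7 - 1928*k^6 + 984*k^5 - 996*k^4 + 2168*k^3 - 594*k^2 + 486*k - 729)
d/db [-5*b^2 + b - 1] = 1 - 10*b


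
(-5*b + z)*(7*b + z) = -35*b^2 + 2*b*z + z^2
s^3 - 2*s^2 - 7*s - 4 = (s - 4)*(s + 1)^2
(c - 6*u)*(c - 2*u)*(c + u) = c^3 - 7*c^2*u + 4*c*u^2 + 12*u^3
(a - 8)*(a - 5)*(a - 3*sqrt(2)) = a^3 - 13*a^2 - 3*sqrt(2)*a^2 + 40*a + 39*sqrt(2)*a - 120*sqrt(2)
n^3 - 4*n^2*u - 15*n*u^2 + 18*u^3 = (n - 6*u)*(n - u)*(n + 3*u)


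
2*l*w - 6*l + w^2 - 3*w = (2*l + w)*(w - 3)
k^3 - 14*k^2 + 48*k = k*(k - 8)*(k - 6)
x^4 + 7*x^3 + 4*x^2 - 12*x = x*(x - 1)*(x + 2)*(x + 6)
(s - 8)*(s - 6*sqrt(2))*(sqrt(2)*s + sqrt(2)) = sqrt(2)*s^3 - 12*s^2 - 7*sqrt(2)*s^2 - 8*sqrt(2)*s + 84*s + 96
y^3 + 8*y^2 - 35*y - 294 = (y - 6)*(y + 7)^2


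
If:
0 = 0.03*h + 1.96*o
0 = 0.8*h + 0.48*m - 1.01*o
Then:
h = -65.3333333333333*o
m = 110.993055555556*o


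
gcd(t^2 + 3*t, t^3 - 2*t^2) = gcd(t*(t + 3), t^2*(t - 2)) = t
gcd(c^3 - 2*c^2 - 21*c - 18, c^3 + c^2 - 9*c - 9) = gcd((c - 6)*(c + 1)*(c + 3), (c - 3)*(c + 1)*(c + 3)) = c^2 + 4*c + 3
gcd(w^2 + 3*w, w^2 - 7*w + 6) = 1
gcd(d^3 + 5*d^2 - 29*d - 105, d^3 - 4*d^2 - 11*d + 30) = d^2 - 2*d - 15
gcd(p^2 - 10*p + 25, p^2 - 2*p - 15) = p - 5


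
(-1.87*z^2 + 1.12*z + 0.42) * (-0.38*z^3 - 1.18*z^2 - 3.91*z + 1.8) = 0.7106*z^5 + 1.781*z^4 + 5.8305*z^3 - 8.2408*z^2 + 0.3738*z + 0.756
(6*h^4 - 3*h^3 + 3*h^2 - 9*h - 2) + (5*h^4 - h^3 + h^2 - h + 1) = 11*h^4 - 4*h^3 + 4*h^2 - 10*h - 1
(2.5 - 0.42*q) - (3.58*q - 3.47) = 5.97 - 4.0*q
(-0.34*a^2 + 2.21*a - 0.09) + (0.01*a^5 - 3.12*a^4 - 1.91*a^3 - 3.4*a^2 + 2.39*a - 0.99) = 0.01*a^5 - 3.12*a^4 - 1.91*a^3 - 3.74*a^2 + 4.6*a - 1.08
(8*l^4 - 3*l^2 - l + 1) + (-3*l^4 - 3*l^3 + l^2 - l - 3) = 5*l^4 - 3*l^3 - 2*l^2 - 2*l - 2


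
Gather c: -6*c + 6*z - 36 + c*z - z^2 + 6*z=c*(z - 6) - z^2 + 12*z - 36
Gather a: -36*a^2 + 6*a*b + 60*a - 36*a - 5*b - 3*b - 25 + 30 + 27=-36*a^2 + a*(6*b + 24) - 8*b + 32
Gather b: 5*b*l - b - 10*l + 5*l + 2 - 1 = b*(5*l - 1) - 5*l + 1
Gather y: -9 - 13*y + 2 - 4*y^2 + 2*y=-4*y^2 - 11*y - 7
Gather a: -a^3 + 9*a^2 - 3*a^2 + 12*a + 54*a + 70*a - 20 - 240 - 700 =-a^3 + 6*a^2 + 136*a - 960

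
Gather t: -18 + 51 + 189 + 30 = 252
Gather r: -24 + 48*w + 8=48*w - 16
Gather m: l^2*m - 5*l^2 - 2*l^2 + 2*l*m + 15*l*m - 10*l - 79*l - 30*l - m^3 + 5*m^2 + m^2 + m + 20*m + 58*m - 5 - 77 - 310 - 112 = -7*l^2 - 119*l - m^3 + 6*m^2 + m*(l^2 + 17*l + 79) - 504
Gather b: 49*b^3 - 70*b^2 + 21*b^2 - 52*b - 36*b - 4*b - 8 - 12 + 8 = 49*b^3 - 49*b^2 - 92*b - 12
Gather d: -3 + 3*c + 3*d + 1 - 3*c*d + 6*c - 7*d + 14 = 9*c + d*(-3*c - 4) + 12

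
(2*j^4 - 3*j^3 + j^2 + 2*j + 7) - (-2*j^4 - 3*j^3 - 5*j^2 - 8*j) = 4*j^4 + 6*j^2 + 10*j + 7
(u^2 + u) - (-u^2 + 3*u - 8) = 2*u^2 - 2*u + 8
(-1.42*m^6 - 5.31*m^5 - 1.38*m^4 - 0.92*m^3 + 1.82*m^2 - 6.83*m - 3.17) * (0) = 0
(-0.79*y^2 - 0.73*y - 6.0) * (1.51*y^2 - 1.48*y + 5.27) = -1.1929*y^4 + 0.0669*y^3 - 12.1429*y^2 + 5.0329*y - 31.62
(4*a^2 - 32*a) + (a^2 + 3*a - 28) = 5*a^2 - 29*a - 28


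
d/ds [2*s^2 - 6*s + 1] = 4*s - 6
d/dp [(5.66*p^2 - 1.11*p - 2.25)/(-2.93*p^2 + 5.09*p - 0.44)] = (25.5571*p^2 - 18.1658*p + 11.9409)/(8.5849*p^4 - 29.8274*p^3 + 28.4865*p^2 - 4.4792*p + 0.1936)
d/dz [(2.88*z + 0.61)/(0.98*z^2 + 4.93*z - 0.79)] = (2.8224*z^2 + 14.1984*z - (1.96*z + 4.93)*(2.88*z + 0.61) - 2.2752)/(0.98*z^2 + 4.93*z - 0.79)^2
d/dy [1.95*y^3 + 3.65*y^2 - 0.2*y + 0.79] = 5.85*y^2 + 7.3*y - 0.2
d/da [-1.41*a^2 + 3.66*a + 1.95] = 3.66 - 2.82*a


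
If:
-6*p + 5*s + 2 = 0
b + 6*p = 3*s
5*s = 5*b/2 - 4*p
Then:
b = -21/20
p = -1/16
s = -19/40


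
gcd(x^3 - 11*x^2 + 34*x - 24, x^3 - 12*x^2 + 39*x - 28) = x^2 - 5*x + 4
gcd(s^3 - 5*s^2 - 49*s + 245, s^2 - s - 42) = s - 7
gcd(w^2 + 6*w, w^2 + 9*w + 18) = w + 6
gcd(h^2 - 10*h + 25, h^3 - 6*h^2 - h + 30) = h - 5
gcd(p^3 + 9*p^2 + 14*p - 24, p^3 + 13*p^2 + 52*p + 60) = p + 6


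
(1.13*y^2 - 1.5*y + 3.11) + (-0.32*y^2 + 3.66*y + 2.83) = 0.81*y^2 + 2.16*y + 5.94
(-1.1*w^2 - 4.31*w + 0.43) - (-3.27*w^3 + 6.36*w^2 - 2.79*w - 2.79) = 3.27*w^3 - 7.46*w^2 - 1.52*w + 3.22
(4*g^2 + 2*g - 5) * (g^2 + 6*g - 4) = 4*g^4 + 26*g^3 - 9*g^2 - 38*g + 20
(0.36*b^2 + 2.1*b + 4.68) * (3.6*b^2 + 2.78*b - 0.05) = 1.296*b^4 + 8.5608*b^3 + 22.668*b^2 + 12.9054*b - 0.234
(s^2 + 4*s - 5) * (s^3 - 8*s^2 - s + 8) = s^5 - 4*s^4 - 38*s^3 + 44*s^2 + 37*s - 40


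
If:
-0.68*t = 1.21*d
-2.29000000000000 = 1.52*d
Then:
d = -1.51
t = 2.68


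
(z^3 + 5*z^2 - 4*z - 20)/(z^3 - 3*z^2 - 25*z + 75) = (z^2 - 4)/(z^2 - 8*z + 15)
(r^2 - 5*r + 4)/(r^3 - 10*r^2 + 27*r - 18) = (r - 4)/(r^2 - 9*r + 18)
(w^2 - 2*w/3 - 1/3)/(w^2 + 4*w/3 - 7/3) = (3*w + 1)/(3*w + 7)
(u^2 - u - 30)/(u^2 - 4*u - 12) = (u + 5)/(u + 2)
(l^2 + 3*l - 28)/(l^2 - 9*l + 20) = (l + 7)/(l - 5)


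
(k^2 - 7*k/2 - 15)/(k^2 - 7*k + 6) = (k + 5/2)/(k - 1)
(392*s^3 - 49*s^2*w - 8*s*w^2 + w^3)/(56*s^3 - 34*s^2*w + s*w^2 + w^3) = (56*s^2 - 15*s*w + w^2)/(8*s^2 - 6*s*w + w^2)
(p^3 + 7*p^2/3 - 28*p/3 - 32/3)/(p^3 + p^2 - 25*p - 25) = (3*p^2 + 4*p - 32)/(3*(p^2 - 25))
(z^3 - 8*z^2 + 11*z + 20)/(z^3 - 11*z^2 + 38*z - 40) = (z + 1)/(z - 2)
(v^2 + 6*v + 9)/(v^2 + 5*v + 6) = (v + 3)/(v + 2)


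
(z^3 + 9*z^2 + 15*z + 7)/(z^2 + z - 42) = (z^2 + 2*z + 1)/(z - 6)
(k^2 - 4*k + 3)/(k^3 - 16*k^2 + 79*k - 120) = (k - 1)/(k^2 - 13*k + 40)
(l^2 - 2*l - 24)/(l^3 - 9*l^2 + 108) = (l + 4)/(l^2 - 3*l - 18)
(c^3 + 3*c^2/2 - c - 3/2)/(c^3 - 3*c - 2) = (c^2 + c/2 - 3/2)/(c^2 - c - 2)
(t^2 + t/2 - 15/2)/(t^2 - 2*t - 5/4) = 2*(t + 3)/(2*t + 1)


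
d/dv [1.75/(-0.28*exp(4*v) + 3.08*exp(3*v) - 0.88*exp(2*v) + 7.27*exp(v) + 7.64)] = (1.96*exp(3*v) - 16.17*exp(2*v) + 3.08*exp(v) - 12.7225)*exp(v)/(-0.28*exp(4*v) + 3.08*exp(3*v) - 0.88*exp(2*v) + 7.27*exp(v) + 7.64)^2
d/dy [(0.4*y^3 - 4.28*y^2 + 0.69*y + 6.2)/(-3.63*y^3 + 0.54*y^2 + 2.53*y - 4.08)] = (-15.3204*y^4 + 7.0334*y^3 + 51.421*y^2 + 28.2288*y - 18.5012)/(13.1769*y^6 - 3.9204*y^5 - 18.0762*y^4 + 32.3532*y^3 + 1.9945*y^2 - 20.6448*y + 16.6464)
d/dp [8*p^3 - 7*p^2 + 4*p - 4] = 24*p^2 - 14*p + 4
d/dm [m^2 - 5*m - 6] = 2*m - 5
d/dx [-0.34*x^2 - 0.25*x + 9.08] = -0.68*x - 0.25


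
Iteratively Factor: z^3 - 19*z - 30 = (z + 2)*(z^2 - 2*z - 15) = (z + 2)*(z + 3)*(z - 5)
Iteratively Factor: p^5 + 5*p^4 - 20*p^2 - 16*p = (p + 4)*(p^4 + p^3 - 4*p^2 - 4*p) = p*(p + 4)*(p^3 + p^2 - 4*p - 4) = p*(p - 2)*(p + 4)*(p^2 + 3*p + 2) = p*(p - 2)*(p + 1)*(p + 4)*(p + 2)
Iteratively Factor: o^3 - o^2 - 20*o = (o - 5)*(o^2 + 4*o) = (o - 5)*(o + 4)*(o)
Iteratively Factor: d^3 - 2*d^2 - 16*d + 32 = (d - 4)*(d^2 + 2*d - 8) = (d - 4)*(d - 2)*(d + 4)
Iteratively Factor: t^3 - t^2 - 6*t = (t + 2)*(t^2 - 3*t) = t*(t + 2)*(t - 3)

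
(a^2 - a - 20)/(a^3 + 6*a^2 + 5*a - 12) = (a - 5)/(a^2 + 2*a - 3)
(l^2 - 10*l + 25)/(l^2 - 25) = (l - 5)/(l + 5)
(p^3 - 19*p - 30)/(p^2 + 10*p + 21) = (p^2 - 3*p - 10)/(p + 7)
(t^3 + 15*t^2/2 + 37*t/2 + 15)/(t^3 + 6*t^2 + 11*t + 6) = (t + 5/2)/(t + 1)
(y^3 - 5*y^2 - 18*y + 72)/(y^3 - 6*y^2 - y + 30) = (y^2 - 2*y - 24)/(y^2 - 3*y - 10)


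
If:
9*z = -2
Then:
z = -2/9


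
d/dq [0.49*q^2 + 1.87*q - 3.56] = 0.98*q + 1.87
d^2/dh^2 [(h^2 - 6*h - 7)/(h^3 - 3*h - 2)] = 2*(h^3 - 21*h^2 + 27*h - 23)/(h^6 - 3*h^5 - 3*h^4 + 11*h^3 + 6*h^2 - 12*h - 8)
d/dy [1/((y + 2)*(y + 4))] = 2*(-y - 3)/(y^4 + 12*y^3 + 52*y^2 + 96*y + 64)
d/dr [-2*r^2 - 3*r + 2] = -4*r - 3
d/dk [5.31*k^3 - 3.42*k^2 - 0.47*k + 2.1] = 15.93*k^2 - 6.84*k - 0.47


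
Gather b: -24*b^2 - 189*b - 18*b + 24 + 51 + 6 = -24*b^2 - 207*b + 81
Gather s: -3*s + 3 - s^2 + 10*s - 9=-s^2 + 7*s - 6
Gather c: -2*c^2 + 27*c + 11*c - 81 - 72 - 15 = -2*c^2 + 38*c - 168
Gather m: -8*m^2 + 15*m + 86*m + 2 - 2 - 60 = -8*m^2 + 101*m - 60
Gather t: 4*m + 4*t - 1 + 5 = 4*m + 4*t + 4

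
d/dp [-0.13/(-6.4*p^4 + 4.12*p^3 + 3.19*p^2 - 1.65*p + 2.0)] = (-3.328*p^3 + 1.6068*p^2 + 0.8294*p - 0.2145)/(-6.4*p^4 + 4.12*p^3 + 3.19*p^2 - 1.65*p + 2.0)^2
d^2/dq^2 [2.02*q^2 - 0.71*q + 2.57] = 4.04000000000000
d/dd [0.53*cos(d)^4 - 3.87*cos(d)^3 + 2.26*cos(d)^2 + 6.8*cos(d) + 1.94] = (-2.12*cos(d)^3 + 11.61*cos(d)^2 - 4.52*cos(d) - 6.8)*sin(d)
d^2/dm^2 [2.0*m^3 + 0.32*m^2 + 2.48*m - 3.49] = 12.0*m + 0.64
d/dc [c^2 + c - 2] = 2*c + 1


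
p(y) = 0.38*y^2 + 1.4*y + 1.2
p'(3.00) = 3.68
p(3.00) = 8.82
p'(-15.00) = -10.00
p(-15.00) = 65.70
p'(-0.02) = 1.38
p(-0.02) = 1.17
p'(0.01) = 1.41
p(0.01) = 1.21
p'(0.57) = 1.83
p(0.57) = 2.12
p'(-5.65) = -2.89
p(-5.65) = 5.42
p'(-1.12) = 0.55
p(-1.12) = 0.11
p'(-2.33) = -0.37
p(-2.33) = 0.00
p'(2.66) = 3.42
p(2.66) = 7.61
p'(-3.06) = -0.93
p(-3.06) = 0.47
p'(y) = 0.76*y + 1.4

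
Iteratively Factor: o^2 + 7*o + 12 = (o + 3)*(o + 4)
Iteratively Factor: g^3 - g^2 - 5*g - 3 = (g + 1)*(g^2 - 2*g - 3) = (g - 3)*(g + 1)*(g + 1)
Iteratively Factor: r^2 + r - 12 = (r + 4)*(r - 3)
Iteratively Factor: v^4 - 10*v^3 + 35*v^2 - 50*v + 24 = (v - 2)*(v^3 - 8*v^2 + 19*v - 12) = (v - 3)*(v - 2)*(v^2 - 5*v + 4) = (v - 3)*(v - 2)*(v - 1)*(v - 4)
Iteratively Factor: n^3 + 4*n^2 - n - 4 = (n + 4)*(n^2 - 1) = (n - 1)*(n + 4)*(n + 1)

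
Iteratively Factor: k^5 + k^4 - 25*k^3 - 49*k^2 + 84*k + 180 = (k + 3)*(k^4 - 2*k^3 - 19*k^2 + 8*k + 60) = (k - 2)*(k + 3)*(k^3 - 19*k - 30) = (k - 2)*(k + 2)*(k + 3)*(k^2 - 2*k - 15) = (k - 5)*(k - 2)*(k + 2)*(k + 3)*(k + 3)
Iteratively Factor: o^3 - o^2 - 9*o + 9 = (o + 3)*(o^2 - 4*o + 3) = (o - 1)*(o + 3)*(o - 3)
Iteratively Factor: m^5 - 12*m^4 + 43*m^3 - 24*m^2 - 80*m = (m - 4)*(m^4 - 8*m^3 + 11*m^2 + 20*m) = (m - 4)^2*(m^3 - 4*m^2 - 5*m) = (m - 4)^2*(m + 1)*(m^2 - 5*m) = (m - 5)*(m - 4)^2*(m + 1)*(m)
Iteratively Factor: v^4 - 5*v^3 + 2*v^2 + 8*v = (v - 4)*(v^3 - v^2 - 2*v) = (v - 4)*(v - 2)*(v^2 + v) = v*(v - 4)*(v - 2)*(v + 1)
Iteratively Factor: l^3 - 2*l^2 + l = (l - 1)*(l^2 - l) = l*(l - 1)*(l - 1)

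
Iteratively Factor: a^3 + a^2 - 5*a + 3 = (a - 1)*(a^2 + 2*a - 3) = (a - 1)*(a + 3)*(a - 1)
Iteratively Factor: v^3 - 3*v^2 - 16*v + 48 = (v - 4)*(v^2 + v - 12) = (v - 4)*(v + 4)*(v - 3)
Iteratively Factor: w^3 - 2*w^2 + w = (w - 1)*(w^2 - w) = (w - 1)^2*(w)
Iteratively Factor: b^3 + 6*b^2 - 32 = (b - 2)*(b^2 + 8*b + 16) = (b - 2)*(b + 4)*(b + 4)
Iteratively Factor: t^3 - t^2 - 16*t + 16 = (t + 4)*(t^2 - 5*t + 4) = (t - 4)*(t + 4)*(t - 1)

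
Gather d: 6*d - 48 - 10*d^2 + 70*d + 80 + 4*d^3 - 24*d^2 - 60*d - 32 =4*d^3 - 34*d^2 + 16*d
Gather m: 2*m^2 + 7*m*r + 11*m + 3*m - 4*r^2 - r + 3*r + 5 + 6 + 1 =2*m^2 + m*(7*r + 14) - 4*r^2 + 2*r + 12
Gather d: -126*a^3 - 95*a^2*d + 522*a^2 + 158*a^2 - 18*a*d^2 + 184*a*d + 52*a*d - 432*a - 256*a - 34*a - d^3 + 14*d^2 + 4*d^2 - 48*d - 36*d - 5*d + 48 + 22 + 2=-126*a^3 + 680*a^2 - 722*a - d^3 + d^2*(18 - 18*a) + d*(-95*a^2 + 236*a - 89) + 72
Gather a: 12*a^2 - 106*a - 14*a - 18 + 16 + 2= 12*a^2 - 120*a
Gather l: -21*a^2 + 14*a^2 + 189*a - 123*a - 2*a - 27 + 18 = -7*a^2 + 64*a - 9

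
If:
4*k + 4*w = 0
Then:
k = -w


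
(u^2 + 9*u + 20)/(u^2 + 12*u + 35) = (u + 4)/(u + 7)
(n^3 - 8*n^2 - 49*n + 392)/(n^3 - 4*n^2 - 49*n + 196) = (n - 8)/(n - 4)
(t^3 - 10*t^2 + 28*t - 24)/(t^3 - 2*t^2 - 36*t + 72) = (t - 2)/(t + 6)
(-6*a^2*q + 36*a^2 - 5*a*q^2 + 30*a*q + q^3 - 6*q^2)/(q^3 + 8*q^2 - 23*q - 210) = (-6*a^2*q + 36*a^2 - 5*a*q^2 + 30*a*q + q^3 - 6*q^2)/(q^3 + 8*q^2 - 23*q - 210)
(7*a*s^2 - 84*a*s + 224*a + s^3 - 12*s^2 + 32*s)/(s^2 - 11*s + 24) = (7*a*s - 28*a + s^2 - 4*s)/(s - 3)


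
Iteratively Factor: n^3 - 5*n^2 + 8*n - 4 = (n - 1)*(n^2 - 4*n + 4) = (n - 2)*(n - 1)*(n - 2)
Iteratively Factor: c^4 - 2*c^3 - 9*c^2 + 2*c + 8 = (c + 2)*(c^3 - 4*c^2 - c + 4) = (c - 1)*(c + 2)*(c^2 - 3*c - 4) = (c - 1)*(c + 1)*(c + 2)*(c - 4)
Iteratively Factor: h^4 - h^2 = (h)*(h^3 - h) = h^2*(h^2 - 1) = h^2*(h + 1)*(h - 1)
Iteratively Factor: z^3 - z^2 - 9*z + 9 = (z - 3)*(z^2 + 2*z - 3) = (z - 3)*(z - 1)*(z + 3)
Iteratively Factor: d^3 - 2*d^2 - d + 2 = (d + 1)*(d^2 - 3*d + 2) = (d - 2)*(d + 1)*(d - 1)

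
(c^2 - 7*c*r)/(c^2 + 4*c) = (c - 7*r)/(c + 4)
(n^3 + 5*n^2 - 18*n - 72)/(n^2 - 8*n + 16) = (n^2 + 9*n + 18)/(n - 4)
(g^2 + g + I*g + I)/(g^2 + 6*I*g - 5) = (g + 1)/(g + 5*I)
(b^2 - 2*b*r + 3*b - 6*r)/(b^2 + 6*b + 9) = (b - 2*r)/(b + 3)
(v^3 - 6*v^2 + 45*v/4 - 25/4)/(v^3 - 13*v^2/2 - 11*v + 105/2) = (2*v^2 - 7*v + 5)/(2*(v^2 - 4*v - 21))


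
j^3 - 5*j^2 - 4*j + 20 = (j - 5)*(j - 2)*(j + 2)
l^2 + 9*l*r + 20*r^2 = (l + 4*r)*(l + 5*r)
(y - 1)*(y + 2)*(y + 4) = y^3 + 5*y^2 + 2*y - 8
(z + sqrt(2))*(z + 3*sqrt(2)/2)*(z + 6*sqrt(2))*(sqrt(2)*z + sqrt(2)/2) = sqrt(2)*z^4 + sqrt(2)*z^3/2 + 17*z^3 + 17*z^2/2 + 33*sqrt(2)*z^2 + 33*sqrt(2)*z/2 + 36*z + 18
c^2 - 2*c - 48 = (c - 8)*(c + 6)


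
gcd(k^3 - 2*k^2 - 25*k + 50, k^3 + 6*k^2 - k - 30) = k^2 + 3*k - 10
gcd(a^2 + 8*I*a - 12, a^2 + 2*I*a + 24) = a + 6*I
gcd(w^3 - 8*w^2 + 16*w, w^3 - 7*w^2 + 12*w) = w^2 - 4*w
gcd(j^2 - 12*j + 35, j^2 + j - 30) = j - 5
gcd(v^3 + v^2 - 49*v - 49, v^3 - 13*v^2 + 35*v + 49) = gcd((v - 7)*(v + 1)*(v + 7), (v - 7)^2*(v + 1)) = v^2 - 6*v - 7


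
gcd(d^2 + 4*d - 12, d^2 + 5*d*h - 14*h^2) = 1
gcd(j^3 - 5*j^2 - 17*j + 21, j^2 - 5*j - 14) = j - 7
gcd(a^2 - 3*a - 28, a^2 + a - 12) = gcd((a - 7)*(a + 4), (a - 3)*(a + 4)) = a + 4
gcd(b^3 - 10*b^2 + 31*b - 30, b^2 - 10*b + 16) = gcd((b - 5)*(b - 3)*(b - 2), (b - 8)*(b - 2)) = b - 2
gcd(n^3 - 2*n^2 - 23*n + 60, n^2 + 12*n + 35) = n + 5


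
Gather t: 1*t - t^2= -t^2 + t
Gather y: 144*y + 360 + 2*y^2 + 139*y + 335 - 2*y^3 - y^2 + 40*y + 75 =-2*y^3 + y^2 + 323*y + 770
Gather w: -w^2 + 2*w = -w^2 + 2*w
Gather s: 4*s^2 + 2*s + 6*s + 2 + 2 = 4*s^2 + 8*s + 4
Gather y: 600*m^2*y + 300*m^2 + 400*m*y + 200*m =300*m^2 + 200*m + y*(600*m^2 + 400*m)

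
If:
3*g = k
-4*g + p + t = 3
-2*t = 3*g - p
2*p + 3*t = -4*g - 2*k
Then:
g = -21/55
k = -63/55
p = 3/5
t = 48/55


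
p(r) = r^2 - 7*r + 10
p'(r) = 2*r - 7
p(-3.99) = 53.85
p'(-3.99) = -14.98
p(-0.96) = 17.64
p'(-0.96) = -8.92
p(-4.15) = 56.27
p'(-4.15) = -15.30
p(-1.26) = 20.41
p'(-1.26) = -9.52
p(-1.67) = 24.48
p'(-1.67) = -10.34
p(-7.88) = 127.25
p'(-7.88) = -22.76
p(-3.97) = 53.55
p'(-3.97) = -14.94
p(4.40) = -1.44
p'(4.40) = 1.80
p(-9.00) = 154.00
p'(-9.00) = -25.00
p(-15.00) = 340.00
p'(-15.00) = -37.00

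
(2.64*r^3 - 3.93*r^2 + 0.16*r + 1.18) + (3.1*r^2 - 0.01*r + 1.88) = 2.64*r^3 - 0.83*r^2 + 0.15*r + 3.06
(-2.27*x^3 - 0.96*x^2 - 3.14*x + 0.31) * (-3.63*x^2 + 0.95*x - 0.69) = 8.2401*x^5 + 1.3283*x^4 + 12.0525*x^3 - 3.4459*x^2 + 2.4611*x - 0.2139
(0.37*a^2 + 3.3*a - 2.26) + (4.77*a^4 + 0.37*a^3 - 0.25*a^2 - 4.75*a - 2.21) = 4.77*a^4 + 0.37*a^3 + 0.12*a^2 - 1.45*a - 4.47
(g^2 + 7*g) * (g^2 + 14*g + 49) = g^4 + 21*g^3 + 147*g^2 + 343*g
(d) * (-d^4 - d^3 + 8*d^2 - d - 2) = -d^5 - d^4 + 8*d^3 - d^2 - 2*d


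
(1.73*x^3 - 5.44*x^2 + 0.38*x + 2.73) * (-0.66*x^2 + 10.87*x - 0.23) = -1.1418*x^5 + 22.3955*x^4 - 59.7815*x^3 + 3.58*x^2 + 29.5877*x - 0.6279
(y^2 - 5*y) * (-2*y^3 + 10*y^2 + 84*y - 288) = -2*y^5 + 20*y^4 + 34*y^3 - 708*y^2 + 1440*y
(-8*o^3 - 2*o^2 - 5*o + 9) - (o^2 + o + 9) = -8*o^3 - 3*o^2 - 6*o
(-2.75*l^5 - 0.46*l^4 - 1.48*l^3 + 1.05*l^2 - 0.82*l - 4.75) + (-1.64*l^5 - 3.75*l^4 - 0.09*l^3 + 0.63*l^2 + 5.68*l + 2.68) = -4.39*l^5 - 4.21*l^4 - 1.57*l^3 + 1.68*l^2 + 4.86*l - 2.07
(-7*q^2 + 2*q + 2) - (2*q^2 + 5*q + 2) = -9*q^2 - 3*q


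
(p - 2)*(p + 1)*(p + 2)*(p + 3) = p^4 + 4*p^3 - p^2 - 16*p - 12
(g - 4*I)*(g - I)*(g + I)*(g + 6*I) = g^4 + 2*I*g^3 + 25*g^2 + 2*I*g + 24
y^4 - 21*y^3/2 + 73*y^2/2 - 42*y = y*(y - 4)*(y - 7/2)*(y - 3)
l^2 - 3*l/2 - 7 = (l - 7/2)*(l + 2)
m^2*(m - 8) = m^3 - 8*m^2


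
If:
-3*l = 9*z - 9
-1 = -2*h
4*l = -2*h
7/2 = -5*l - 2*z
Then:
No Solution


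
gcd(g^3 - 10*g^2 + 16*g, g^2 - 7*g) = g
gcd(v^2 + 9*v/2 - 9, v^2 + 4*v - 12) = v + 6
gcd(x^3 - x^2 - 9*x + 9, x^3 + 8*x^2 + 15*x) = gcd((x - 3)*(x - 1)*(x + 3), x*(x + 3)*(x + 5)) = x + 3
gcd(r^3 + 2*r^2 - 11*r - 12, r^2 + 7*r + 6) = r + 1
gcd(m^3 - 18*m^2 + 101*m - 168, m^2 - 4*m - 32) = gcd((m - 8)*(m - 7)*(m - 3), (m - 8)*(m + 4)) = m - 8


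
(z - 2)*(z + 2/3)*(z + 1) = z^3 - z^2/3 - 8*z/3 - 4/3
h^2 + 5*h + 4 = (h + 1)*(h + 4)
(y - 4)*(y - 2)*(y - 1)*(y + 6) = y^4 - y^3 - 28*y^2 + 76*y - 48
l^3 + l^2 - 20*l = l*(l - 4)*(l + 5)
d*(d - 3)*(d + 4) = d^3 + d^2 - 12*d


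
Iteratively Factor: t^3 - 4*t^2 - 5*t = (t - 5)*(t^2 + t) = t*(t - 5)*(t + 1)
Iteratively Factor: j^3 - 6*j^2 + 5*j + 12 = (j - 3)*(j^2 - 3*j - 4) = (j - 4)*(j - 3)*(j + 1)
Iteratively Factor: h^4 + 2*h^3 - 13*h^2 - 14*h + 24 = (h + 2)*(h^3 - 13*h + 12) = (h + 2)*(h + 4)*(h^2 - 4*h + 3) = (h - 3)*(h + 2)*(h + 4)*(h - 1)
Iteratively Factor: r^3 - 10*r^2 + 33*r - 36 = (r - 3)*(r^2 - 7*r + 12) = (r - 4)*(r - 3)*(r - 3)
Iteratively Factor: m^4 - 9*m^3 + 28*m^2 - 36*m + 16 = (m - 2)*(m^3 - 7*m^2 + 14*m - 8) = (m - 2)^2*(m^2 - 5*m + 4) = (m - 2)^2*(m - 1)*(m - 4)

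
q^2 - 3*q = q*(q - 3)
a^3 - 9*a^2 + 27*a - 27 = (a - 3)^3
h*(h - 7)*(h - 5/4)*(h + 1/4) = h^4 - 8*h^3 + 107*h^2/16 + 35*h/16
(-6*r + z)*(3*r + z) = -18*r^2 - 3*r*z + z^2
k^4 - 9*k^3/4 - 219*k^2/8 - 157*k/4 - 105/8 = (k - 7)*(k + 1/2)*(k + 5/4)*(k + 3)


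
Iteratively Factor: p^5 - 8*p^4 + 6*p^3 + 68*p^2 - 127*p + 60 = (p - 1)*(p^4 - 7*p^3 - p^2 + 67*p - 60) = (p - 4)*(p - 1)*(p^3 - 3*p^2 - 13*p + 15) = (p - 5)*(p - 4)*(p - 1)*(p^2 + 2*p - 3) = (p - 5)*(p - 4)*(p - 1)*(p + 3)*(p - 1)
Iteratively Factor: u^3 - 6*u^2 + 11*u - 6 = (u - 2)*(u^2 - 4*u + 3) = (u - 2)*(u - 1)*(u - 3)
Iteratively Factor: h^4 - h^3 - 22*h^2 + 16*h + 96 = (h - 4)*(h^3 + 3*h^2 - 10*h - 24) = (h - 4)*(h - 3)*(h^2 + 6*h + 8) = (h - 4)*(h - 3)*(h + 4)*(h + 2)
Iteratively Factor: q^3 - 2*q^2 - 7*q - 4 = (q + 1)*(q^2 - 3*q - 4) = (q + 1)^2*(q - 4)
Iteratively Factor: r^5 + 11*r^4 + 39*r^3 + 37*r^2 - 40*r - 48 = (r + 4)*(r^4 + 7*r^3 + 11*r^2 - 7*r - 12) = (r + 4)^2*(r^3 + 3*r^2 - r - 3) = (r - 1)*(r + 4)^2*(r^2 + 4*r + 3) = (r - 1)*(r + 3)*(r + 4)^2*(r + 1)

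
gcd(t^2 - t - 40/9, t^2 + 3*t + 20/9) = t + 5/3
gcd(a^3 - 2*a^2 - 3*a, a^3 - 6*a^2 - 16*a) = a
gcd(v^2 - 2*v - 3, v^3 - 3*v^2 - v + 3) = v^2 - 2*v - 3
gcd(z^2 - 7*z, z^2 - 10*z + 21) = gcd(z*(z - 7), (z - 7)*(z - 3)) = z - 7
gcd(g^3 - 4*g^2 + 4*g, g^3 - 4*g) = g^2 - 2*g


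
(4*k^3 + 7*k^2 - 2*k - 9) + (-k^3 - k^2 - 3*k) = 3*k^3 + 6*k^2 - 5*k - 9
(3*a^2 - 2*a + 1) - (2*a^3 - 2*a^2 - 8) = -2*a^3 + 5*a^2 - 2*a + 9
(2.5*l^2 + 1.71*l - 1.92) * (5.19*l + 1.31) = 12.975*l^3 + 12.1499*l^2 - 7.7247*l - 2.5152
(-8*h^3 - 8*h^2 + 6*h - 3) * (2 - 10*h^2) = 80*h^5 + 80*h^4 - 76*h^3 + 14*h^2 + 12*h - 6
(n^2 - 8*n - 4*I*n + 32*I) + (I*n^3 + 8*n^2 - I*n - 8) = I*n^3 + 9*n^2 - 8*n - 5*I*n - 8 + 32*I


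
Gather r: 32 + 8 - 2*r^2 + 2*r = -2*r^2 + 2*r + 40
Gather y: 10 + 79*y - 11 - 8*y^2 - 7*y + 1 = -8*y^2 + 72*y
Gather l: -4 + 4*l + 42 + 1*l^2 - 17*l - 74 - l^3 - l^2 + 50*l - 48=-l^3 + 37*l - 84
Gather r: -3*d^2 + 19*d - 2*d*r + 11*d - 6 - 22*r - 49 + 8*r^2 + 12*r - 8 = -3*d^2 + 30*d + 8*r^2 + r*(-2*d - 10) - 63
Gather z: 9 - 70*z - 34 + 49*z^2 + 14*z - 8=49*z^2 - 56*z - 33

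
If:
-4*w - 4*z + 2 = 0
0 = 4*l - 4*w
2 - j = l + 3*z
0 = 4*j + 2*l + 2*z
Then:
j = -1/4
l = -3/8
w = -3/8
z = 7/8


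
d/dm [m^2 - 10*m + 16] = 2*m - 10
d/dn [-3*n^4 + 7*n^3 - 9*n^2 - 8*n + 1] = -12*n^3 + 21*n^2 - 18*n - 8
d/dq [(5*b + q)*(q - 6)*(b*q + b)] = b*(10*b*q - 25*b + 3*q^2 - 10*q - 6)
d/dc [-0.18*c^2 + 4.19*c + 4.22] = 4.19 - 0.36*c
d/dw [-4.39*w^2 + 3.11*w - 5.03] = 3.11 - 8.78*w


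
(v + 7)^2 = v^2 + 14*v + 49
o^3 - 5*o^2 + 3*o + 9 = (o - 3)^2*(o + 1)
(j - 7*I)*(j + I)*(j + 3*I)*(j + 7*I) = j^4 + 4*I*j^3 + 46*j^2 + 196*I*j - 147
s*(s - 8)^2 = s^3 - 16*s^2 + 64*s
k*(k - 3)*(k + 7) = k^3 + 4*k^2 - 21*k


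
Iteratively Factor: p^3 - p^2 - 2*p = (p - 2)*(p^2 + p) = p*(p - 2)*(p + 1)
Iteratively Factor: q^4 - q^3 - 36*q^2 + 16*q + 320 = (q + 4)*(q^3 - 5*q^2 - 16*q + 80) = (q + 4)^2*(q^2 - 9*q + 20) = (q - 4)*(q + 4)^2*(q - 5)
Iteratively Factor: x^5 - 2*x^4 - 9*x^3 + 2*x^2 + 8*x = (x + 2)*(x^4 - 4*x^3 - x^2 + 4*x) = (x - 4)*(x + 2)*(x^3 - x) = (x - 4)*(x + 1)*(x + 2)*(x^2 - x) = x*(x - 4)*(x + 1)*(x + 2)*(x - 1)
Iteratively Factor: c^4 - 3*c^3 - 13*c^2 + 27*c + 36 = (c - 4)*(c^3 + c^2 - 9*c - 9) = (c - 4)*(c - 3)*(c^2 + 4*c + 3) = (c - 4)*(c - 3)*(c + 3)*(c + 1)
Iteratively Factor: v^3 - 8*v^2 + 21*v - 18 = (v - 3)*(v^2 - 5*v + 6) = (v - 3)^2*(v - 2)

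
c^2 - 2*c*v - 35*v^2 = (c - 7*v)*(c + 5*v)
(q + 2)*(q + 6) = q^2 + 8*q + 12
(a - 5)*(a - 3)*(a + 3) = a^3 - 5*a^2 - 9*a + 45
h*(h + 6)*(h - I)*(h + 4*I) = h^4 + 6*h^3 + 3*I*h^3 + 4*h^2 + 18*I*h^2 + 24*h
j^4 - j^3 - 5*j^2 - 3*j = j*(j - 3)*(j + 1)^2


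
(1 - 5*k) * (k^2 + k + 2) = -5*k^3 - 4*k^2 - 9*k + 2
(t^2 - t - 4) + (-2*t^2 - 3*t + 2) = -t^2 - 4*t - 2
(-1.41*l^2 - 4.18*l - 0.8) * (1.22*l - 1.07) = -1.7202*l^3 - 3.5909*l^2 + 3.4966*l + 0.856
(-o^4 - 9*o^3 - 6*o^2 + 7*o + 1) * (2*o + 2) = -2*o^5 - 20*o^4 - 30*o^3 + 2*o^2 + 16*o + 2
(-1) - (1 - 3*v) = 3*v - 2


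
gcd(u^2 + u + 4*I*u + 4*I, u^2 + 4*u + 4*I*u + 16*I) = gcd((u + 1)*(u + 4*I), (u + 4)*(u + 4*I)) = u + 4*I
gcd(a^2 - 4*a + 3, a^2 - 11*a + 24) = a - 3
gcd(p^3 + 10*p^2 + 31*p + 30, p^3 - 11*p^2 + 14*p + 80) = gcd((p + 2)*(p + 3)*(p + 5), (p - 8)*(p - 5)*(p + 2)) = p + 2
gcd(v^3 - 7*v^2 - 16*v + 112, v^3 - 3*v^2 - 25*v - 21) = v - 7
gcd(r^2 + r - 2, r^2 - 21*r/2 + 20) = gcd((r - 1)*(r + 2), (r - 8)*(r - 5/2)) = 1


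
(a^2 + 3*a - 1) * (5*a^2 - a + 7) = 5*a^4 + 14*a^3 - a^2 + 22*a - 7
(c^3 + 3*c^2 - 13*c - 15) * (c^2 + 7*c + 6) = c^5 + 10*c^4 + 14*c^3 - 88*c^2 - 183*c - 90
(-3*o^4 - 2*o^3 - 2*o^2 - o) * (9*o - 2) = -27*o^5 - 12*o^4 - 14*o^3 - 5*o^2 + 2*o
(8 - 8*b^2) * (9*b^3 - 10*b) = -72*b^5 + 152*b^3 - 80*b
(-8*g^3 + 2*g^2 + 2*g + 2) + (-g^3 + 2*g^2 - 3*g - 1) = -9*g^3 + 4*g^2 - g + 1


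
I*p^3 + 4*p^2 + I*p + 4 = (p - 4*I)*(p + I)*(I*p + 1)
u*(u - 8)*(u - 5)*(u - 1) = u^4 - 14*u^3 + 53*u^2 - 40*u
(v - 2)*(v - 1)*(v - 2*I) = v^3 - 3*v^2 - 2*I*v^2 + 2*v + 6*I*v - 4*I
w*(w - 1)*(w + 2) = w^3 + w^2 - 2*w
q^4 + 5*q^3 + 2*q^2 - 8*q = q*(q - 1)*(q + 2)*(q + 4)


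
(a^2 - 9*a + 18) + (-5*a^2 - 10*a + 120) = -4*a^2 - 19*a + 138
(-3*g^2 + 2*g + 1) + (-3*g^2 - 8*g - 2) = -6*g^2 - 6*g - 1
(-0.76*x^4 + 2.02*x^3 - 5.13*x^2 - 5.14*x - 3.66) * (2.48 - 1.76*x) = 1.3376*x^5 - 5.44*x^4 + 14.0384*x^3 - 3.676*x^2 - 6.3056*x - 9.0768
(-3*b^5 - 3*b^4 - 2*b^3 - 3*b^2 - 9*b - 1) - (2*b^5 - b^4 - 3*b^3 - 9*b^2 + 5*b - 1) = -5*b^5 - 2*b^4 + b^3 + 6*b^2 - 14*b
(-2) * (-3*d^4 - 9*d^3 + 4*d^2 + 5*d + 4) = 6*d^4 + 18*d^3 - 8*d^2 - 10*d - 8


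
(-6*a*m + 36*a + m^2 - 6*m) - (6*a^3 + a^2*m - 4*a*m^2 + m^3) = -6*a^3 - a^2*m + 4*a*m^2 - 6*a*m + 36*a - m^3 + m^2 - 6*m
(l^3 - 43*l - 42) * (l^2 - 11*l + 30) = l^5 - 11*l^4 - 13*l^3 + 431*l^2 - 828*l - 1260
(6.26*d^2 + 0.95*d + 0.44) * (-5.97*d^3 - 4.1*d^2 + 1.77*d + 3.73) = -37.3722*d^5 - 31.3375*d^4 + 4.5584*d^3 + 23.2273*d^2 + 4.3223*d + 1.6412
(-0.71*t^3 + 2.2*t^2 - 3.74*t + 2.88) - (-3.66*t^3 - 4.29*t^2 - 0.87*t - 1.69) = 2.95*t^3 + 6.49*t^2 - 2.87*t + 4.57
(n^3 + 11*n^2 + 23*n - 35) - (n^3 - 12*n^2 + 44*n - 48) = 23*n^2 - 21*n + 13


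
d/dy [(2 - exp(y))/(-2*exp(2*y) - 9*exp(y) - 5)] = (-(exp(y) - 2)*(4*exp(y) + 9) + 2*exp(2*y) + 9*exp(y) + 5)*exp(y)/(2*exp(2*y) + 9*exp(y) + 5)^2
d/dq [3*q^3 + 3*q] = 9*q^2 + 3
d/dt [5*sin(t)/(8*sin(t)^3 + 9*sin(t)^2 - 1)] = -5*(16*sin(t)^3 + 9*sin(t)^2 + 1)*cos(t)/(8*sin(t)^3 + 9*sin(t)^2 - 1)^2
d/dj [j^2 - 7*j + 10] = 2*j - 7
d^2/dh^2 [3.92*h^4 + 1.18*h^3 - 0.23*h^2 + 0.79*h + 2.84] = 47.04*h^2 + 7.08*h - 0.46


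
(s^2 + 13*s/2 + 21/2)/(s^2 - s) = (2*s^2 + 13*s + 21)/(2*s*(s - 1))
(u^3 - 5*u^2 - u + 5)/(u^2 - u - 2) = (u^2 - 6*u + 5)/(u - 2)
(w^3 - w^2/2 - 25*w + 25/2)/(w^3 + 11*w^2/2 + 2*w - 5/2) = (w - 5)/(w + 1)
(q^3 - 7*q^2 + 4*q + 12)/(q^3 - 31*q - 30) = (q - 2)/(q + 5)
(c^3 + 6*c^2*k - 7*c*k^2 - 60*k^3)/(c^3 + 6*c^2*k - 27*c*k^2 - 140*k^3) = (c^2 + 2*c*k - 15*k^2)/(c^2 + 2*c*k - 35*k^2)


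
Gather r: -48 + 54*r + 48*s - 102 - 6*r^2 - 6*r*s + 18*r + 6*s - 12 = -6*r^2 + r*(72 - 6*s) + 54*s - 162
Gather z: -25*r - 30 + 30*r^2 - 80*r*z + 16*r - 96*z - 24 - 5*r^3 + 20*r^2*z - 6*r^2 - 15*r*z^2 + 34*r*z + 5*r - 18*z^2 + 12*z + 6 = -5*r^3 + 24*r^2 - 4*r + z^2*(-15*r - 18) + z*(20*r^2 - 46*r - 84) - 48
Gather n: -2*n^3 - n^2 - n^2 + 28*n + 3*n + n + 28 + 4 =-2*n^3 - 2*n^2 + 32*n + 32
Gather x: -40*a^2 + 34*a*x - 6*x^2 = -40*a^2 + 34*a*x - 6*x^2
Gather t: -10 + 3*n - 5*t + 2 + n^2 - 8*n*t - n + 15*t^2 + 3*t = n^2 + 2*n + 15*t^2 + t*(-8*n - 2) - 8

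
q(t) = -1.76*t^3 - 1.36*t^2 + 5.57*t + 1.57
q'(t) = -5.28*t^2 - 2.72*t + 5.57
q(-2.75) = 12.57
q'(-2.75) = -26.88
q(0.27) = 2.94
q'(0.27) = 4.45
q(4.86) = -205.52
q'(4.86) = -132.36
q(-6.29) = 350.72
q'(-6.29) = -186.22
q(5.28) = -266.00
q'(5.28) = -155.99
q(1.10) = 3.71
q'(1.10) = -3.81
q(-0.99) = -3.57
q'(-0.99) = 3.09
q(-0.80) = -2.86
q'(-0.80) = 4.37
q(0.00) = 1.57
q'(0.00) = 5.57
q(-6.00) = 299.35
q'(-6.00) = -168.19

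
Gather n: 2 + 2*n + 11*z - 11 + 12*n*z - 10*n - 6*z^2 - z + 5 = n*(12*z - 8) - 6*z^2 + 10*z - 4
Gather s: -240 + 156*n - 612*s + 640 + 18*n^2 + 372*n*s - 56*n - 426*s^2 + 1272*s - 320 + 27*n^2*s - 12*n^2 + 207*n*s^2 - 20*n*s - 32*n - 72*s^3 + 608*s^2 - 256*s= 6*n^2 + 68*n - 72*s^3 + s^2*(207*n + 182) + s*(27*n^2 + 352*n + 404) + 80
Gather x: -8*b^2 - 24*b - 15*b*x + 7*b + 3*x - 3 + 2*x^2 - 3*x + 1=-8*b^2 - 15*b*x - 17*b + 2*x^2 - 2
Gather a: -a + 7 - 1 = 6 - a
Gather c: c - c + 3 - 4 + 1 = 0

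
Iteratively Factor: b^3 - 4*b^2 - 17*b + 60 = (b - 3)*(b^2 - b - 20) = (b - 3)*(b + 4)*(b - 5)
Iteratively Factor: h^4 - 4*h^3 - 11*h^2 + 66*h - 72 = (h + 4)*(h^3 - 8*h^2 + 21*h - 18) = (h - 3)*(h + 4)*(h^2 - 5*h + 6) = (h - 3)*(h - 2)*(h + 4)*(h - 3)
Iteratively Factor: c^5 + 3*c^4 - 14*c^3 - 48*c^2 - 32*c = (c)*(c^4 + 3*c^3 - 14*c^2 - 48*c - 32) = c*(c - 4)*(c^3 + 7*c^2 + 14*c + 8) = c*(c - 4)*(c + 2)*(c^2 + 5*c + 4) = c*(c - 4)*(c + 2)*(c + 4)*(c + 1)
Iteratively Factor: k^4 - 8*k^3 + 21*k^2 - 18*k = (k)*(k^3 - 8*k^2 + 21*k - 18) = k*(k - 3)*(k^2 - 5*k + 6) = k*(k - 3)^2*(k - 2)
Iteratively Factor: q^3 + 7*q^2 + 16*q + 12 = (q + 2)*(q^2 + 5*q + 6) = (q + 2)^2*(q + 3)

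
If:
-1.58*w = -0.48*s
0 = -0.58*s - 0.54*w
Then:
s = 0.00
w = 0.00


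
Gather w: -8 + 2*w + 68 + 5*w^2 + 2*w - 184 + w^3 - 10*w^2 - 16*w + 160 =w^3 - 5*w^2 - 12*w + 36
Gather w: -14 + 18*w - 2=18*w - 16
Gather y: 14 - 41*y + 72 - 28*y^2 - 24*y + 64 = -28*y^2 - 65*y + 150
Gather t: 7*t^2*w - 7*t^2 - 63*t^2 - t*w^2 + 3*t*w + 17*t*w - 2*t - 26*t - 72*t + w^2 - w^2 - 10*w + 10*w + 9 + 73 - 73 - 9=t^2*(7*w - 70) + t*(-w^2 + 20*w - 100)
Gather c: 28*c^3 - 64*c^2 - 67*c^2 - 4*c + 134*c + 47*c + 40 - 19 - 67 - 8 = 28*c^3 - 131*c^2 + 177*c - 54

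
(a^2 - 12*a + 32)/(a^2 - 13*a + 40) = (a - 4)/(a - 5)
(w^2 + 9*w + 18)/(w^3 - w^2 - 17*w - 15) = (w + 6)/(w^2 - 4*w - 5)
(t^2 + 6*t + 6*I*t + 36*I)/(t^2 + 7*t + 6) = (t + 6*I)/(t + 1)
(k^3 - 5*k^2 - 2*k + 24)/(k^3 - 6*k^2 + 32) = (k - 3)/(k - 4)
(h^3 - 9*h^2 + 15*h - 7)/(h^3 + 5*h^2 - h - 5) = (h^2 - 8*h + 7)/(h^2 + 6*h + 5)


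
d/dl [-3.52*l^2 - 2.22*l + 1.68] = -7.04*l - 2.22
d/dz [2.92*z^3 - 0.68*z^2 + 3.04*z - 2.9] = 8.76*z^2 - 1.36*z + 3.04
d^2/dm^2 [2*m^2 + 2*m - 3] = 4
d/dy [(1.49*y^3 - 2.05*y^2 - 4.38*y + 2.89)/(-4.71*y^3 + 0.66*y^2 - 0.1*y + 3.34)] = (-8.6721*y^4 - 41.5576*y^3 + 58.8613*y^2 - 17.5088*y - 14.3402)/(22.1841*y^6 - 6.2172*y^5 + 1.3776*y^4 - 31.5948*y^3 + 4.4188*y^2 - 0.668*y + 11.1556)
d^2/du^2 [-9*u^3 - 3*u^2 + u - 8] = -54*u - 6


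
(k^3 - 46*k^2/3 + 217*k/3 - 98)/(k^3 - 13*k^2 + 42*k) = (k - 7/3)/k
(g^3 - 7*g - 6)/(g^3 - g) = (g^2 - g - 6)/(g*(g - 1))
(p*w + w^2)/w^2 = (p + w)/w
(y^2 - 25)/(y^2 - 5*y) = (y + 5)/y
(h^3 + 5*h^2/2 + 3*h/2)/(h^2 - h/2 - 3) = h*(h + 1)/(h - 2)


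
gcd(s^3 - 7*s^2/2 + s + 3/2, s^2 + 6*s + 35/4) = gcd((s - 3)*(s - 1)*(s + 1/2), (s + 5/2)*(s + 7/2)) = 1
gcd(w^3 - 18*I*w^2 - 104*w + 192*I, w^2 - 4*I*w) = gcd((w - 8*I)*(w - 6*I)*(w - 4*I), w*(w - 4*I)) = w - 4*I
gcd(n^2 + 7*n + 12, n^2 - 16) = n + 4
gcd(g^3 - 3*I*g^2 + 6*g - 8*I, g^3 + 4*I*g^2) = 1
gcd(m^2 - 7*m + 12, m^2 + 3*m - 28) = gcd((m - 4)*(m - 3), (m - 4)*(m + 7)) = m - 4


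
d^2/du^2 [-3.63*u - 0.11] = 0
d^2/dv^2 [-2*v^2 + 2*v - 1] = -4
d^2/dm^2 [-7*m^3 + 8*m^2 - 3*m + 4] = 16 - 42*m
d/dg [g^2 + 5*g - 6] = 2*g + 5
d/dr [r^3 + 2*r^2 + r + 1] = 3*r^2 + 4*r + 1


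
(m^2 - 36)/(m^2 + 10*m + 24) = (m - 6)/(m + 4)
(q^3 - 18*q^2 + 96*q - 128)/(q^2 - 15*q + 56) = (q^2 - 10*q + 16)/(q - 7)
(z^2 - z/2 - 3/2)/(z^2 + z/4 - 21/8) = 4*(z + 1)/(4*z + 7)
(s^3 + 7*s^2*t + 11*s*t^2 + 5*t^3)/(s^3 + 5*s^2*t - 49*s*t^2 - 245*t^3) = (s^2 + 2*s*t + t^2)/(s^2 - 49*t^2)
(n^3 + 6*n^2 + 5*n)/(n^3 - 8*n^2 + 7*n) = (n^2 + 6*n + 5)/(n^2 - 8*n + 7)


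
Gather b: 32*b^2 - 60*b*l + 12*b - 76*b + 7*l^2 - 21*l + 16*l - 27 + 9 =32*b^2 + b*(-60*l - 64) + 7*l^2 - 5*l - 18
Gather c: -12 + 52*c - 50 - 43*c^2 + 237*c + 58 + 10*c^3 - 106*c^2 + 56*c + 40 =10*c^3 - 149*c^2 + 345*c + 36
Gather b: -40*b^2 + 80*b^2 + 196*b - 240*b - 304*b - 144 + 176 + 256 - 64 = 40*b^2 - 348*b + 224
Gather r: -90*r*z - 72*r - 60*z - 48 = r*(-90*z - 72) - 60*z - 48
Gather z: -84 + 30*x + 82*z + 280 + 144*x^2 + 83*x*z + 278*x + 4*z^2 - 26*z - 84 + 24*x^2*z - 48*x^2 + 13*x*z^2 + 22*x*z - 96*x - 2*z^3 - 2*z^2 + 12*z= 96*x^2 + 212*x - 2*z^3 + z^2*(13*x + 2) + z*(24*x^2 + 105*x + 68) + 112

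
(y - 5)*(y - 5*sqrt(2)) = y^2 - 5*sqrt(2)*y - 5*y + 25*sqrt(2)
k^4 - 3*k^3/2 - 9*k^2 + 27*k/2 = k*(k - 3)*(k - 3/2)*(k + 3)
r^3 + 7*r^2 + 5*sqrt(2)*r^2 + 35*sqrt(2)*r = r*(r + 7)*(r + 5*sqrt(2))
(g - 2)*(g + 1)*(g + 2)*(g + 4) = g^4 + 5*g^3 - 20*g - 16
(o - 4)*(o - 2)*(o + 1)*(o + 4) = o^4 - o^3 - 18*o^2 + 16*o + 32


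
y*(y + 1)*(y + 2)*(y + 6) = y^4 + 9*y^3 + 20*y^2 + 12*y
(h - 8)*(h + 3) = h^2 - 5*h - 24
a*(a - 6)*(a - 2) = a^3 - 8*a^2 + 12*a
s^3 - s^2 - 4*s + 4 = (s - 2)*(s - 1)*(s + 2)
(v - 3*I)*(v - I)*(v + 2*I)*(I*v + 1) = I*v^4 + 3*v^3 + 3*I*v^2 + 11*v - 6*I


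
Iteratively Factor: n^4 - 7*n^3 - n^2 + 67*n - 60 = (n + 3)*(n^3 - 10*n^2 + 29*n - 20) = (n - 1)*(n + 3)*(n^2 - 9*n + 20) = (n - 5)*(n - 1)*(n + 3)*(n - 4)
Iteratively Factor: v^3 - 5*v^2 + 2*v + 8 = (v - 4)*(v^2 - v - 2) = (v - 4)*(v - 2)*(v + 1)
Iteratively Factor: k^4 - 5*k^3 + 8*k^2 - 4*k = (k)*(k^3 - 5*k^2 + 8*k - 4) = k*(k - 2)*(k^2 - 3*k + 2) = k*(k - 2)^2*(k - 1)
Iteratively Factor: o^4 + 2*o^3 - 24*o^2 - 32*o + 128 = (o - 4)*(o^3 + 6*o^2 - 32) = (o - 4)*(o + 4)*(o^2 + 2*o - 8) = (o - 4)*(o + 4)^2*(o - 2)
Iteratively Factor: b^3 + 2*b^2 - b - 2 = (b - 1)*(b^2 + 3*b + 2) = (b - 1)*(b + 1)*(b + 2)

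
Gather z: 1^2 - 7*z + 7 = 8 - 7*z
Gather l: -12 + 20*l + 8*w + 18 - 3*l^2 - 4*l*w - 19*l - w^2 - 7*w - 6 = -3*l^2 + l*(1 - 4*w) - w^2 + w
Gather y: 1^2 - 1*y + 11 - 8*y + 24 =36 - 9*y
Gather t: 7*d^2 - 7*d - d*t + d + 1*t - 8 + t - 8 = 7*d^2 - 6*d + t*(2 - d) - 16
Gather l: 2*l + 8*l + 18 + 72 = 10*l + 90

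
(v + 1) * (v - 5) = v^2 - 4*v - 5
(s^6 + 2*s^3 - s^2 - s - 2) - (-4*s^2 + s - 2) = s^6 + 2*s^3 + 3*s^2 - 2*s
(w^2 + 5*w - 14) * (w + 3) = w^3 + 8*w^2 + w - 42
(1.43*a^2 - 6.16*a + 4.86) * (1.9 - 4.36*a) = -6.2348*a^3 + 29.5746*a^2 - 32.8936*a + 9.234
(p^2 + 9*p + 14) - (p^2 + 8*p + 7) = p + 7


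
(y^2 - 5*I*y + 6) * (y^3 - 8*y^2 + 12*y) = y^5 - 8*y^4 - 5*I*y^4 + 18*y^3 + 40*I*y^3 - 48*y^2 - 60*I*y^2 + 72*y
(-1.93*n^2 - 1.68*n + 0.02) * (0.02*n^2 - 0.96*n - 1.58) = -0.0386*n^4 + 1.8192*n^3 + 4.6626*n^2 + 2.6352*n - 0.0316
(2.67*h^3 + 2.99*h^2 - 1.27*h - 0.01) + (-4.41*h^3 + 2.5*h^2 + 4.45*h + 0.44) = -1.74*h^3 + 5.49*h^2 + 3.18*h + 0.43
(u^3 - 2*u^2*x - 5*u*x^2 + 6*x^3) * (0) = 0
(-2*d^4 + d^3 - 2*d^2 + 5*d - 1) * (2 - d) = 2*d^5 - 5*d^4 + 4*d^3 - 9*d^2 + 11*d - 2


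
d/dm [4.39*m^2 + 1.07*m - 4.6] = 8.78*m + 1.07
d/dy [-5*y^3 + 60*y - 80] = 60 - 15*y^2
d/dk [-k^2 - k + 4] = -2*k - 1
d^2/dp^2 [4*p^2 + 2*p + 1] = 8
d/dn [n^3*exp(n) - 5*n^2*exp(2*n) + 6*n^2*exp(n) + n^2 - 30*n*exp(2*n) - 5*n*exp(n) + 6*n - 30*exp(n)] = n^3*exp(n) - 10*n^2*exp(2*n) + 9*n^2*exp(n) - 70*n*exp(2*n) + 7*n*exp(n) + 2*n - 30*exp(2*n) - 35*exp(n) + 6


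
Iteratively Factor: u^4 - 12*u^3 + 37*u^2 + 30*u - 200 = (u - 4)*(u^3 - 8*u^2 + 5*u + 50) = (u - 4)*(u + 2)*(u^2 - 10*u + 25) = (u - 5)*(u - 4)*(u + 2)*(u - 5)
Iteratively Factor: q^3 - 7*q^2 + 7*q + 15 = (q - 5)*(q^2 - 2*q - 3) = (q - 5)*(q + 1)*(q - 3)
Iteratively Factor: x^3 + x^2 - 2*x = (x)*(x^2 + x - 2) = x*(x + 2)*(x - 1)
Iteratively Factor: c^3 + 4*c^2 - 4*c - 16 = (c + 2)*(c^2 + 2*c - 8) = (c + 2)*(c + 4)*(c - 2)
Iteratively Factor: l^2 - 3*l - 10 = (l + 2)*(l - 5)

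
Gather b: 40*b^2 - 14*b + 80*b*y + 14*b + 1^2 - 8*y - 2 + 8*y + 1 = 40*b^2 + 80*b*y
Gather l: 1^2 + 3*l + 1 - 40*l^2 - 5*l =-40*l^2 - 2*l + 2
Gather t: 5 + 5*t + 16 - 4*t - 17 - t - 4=0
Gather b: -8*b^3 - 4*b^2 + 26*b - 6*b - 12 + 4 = -8*b^3 - 4*b^2 + 20*b - 8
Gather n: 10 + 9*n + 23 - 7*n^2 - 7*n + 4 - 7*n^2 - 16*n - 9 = -14*n^2 - 14*n + 28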